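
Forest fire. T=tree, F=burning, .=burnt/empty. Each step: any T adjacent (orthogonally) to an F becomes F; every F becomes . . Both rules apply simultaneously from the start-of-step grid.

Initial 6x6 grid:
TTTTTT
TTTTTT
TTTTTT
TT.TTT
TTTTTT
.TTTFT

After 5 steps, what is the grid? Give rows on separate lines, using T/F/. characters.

Step 1: 3 trees catch fire, 1 burn out
  TTTTTT
  TTTTTT
  TTTTTT
  TT.TTT
  TTTTFT
  .TTF.F
Step 2: 4 trees catch fire, 3 burn out
  TTTTTT
  TTTTTT
  TTTTTT
  TT.TFT
  TTTF.F
  .TF...
Step 3: 5 trees catch fire, 4 burn out
  TTTTTT
  TTTTTT
  TTTTFT
  TT.F.F
  TTF...
  .F....
Step 4: 4 trees catch fire, 5 burn out
  TTTTTT
  TTTTFT
  TTTF.F
  TT....
  TF....
  ......
Step 5: 6 trees catch fire, 4 burn out
  TTTTFT
  TTTF.F
  TTF...
  TF....
  F.....
  ......

TTTTFT
TTTF.F
TTF...
TF....
F.....
......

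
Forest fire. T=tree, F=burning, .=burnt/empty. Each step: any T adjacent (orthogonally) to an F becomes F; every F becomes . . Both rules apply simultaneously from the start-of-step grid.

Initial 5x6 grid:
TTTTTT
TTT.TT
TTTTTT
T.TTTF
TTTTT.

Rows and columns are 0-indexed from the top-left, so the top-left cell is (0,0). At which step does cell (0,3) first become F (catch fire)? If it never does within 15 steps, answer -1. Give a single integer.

Step 1: cell (0,3)='T' (+2 fires, +1 burnt)
Step 2: cell (0,3)='T' (+4 fires, +2 burnt)
Step 3: cell (0,3)='T' (+5 fires, +4 burnt)
Step 4: cell (0,3)='T' (+3 fires, +5 burnt)
Step 5: cell (0,3)='F' (+4 fires, +3 burnt)
  -> target ignites at step 5
Step 6: cell (0,3)='.' (+4 fires, +4 burnt)
Step 7: cell (0,3)='.' (+3 fires, +4 burnt)
Step 8: cell (0,3)='.' (+1 fires, +3 burnt)
Step 9: cell (0,3)='.' (+0 fires, +1 burnt)
  fire out at step 9

5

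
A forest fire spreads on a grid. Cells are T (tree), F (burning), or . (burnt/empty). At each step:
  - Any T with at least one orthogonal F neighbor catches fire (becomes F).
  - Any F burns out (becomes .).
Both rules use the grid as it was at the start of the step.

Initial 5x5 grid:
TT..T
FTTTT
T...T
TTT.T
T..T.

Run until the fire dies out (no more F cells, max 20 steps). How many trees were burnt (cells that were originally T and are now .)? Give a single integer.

Answer: 14

Derivation:
Step 1: +3 fires, +1 burnt (F count now 3)
Step 2: +3 fires, +3 burnt (F count now 3)
Step 3: +3 fires, +3 burnt (F count now 3)
Step 4: +2 fires, +3 burnt (F count now 2)
Step 5: +2 fires, +2 burnt (F count now 2)
Step 6: +1 fires, +2 burnt (F count now 1)
Step 7: +0 fires, +1 burnt (F count now 0)
Fire out after step 7
Initially T: 15, now '.': 24
Total burnt (originally-T cells now '.'): 14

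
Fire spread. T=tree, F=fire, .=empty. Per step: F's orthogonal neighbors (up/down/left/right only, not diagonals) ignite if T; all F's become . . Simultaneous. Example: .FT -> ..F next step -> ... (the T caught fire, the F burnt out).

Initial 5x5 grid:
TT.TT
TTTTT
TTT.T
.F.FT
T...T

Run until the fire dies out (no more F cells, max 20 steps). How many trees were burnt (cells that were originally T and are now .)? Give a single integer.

Answer: 15

Derivation:
Step 1: +2 fires, +2 burnt (F count now 2)
Step 2: +5 fires, +2 burnt (F count now 5)
Step 3: +4 fires, +5 burnt (F count now 4)
Step 4: +3 fires, +4 burnt (F count now 3)
Step 5: +1 fires, +3 burnt (F count now 1)
Step 6: +0 fires, +1 burnt (F count now 0)
Fire out after step 6
Initially T: 16, now '.': 24
Total burnt (originally-T cells now '.'): 15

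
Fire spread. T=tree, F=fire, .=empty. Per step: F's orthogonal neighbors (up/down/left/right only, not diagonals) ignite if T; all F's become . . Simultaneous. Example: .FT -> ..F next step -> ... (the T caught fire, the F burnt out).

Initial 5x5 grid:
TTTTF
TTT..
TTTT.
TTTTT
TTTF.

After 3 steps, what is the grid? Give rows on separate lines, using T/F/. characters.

Step 1: 3 trees catch fire, 2 burn out
  TTTF.
  TTT..
  TTTT.
  TTTFT
  TTF..
Step 2: 5 trees catch fire, 3 burn out
  TTF..
  TTT..
  TTTF.
  TTF.F
  TF...
Step 3: 5 trees catch fire, 5 burn out
  TF...
  TTF..
  TTF..
  TF...
  F....

TF...
TTF..
TTF..
TF...
F....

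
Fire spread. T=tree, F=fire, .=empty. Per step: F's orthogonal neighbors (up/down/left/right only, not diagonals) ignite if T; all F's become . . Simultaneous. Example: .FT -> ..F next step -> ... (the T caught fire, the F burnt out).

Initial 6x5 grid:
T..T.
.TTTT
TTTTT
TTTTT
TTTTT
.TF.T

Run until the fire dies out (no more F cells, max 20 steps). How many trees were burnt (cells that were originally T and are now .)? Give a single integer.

Answer: 22

Derivation:
Step 1: +2 fires, +1 burnt (F count now 2)
Step 2: +3 fires, +2 burnt (F count now 3)
Step 3: +5 fires, +3 burnt (F count now 5)
Step 4: +6 fires, +5 burnt (F count now 6)
Step 5: +4 fires, +6 burnt (F count now 4)
Step 6: +2 fires, +4 burnt (F count now 2)
Step 7: +0 fires, +2 burnt (F count now 0)
Fire out after step 7
Initially T: 23, now '.': 29
Total burnt (originally-T cells now '.'): 22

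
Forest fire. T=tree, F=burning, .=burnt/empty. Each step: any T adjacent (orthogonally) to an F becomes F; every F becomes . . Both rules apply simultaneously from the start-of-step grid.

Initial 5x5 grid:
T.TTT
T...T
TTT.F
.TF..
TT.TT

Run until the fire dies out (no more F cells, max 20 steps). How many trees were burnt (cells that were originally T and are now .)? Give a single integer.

Answer: 12

Derivation:
Step 1: +3 fires, +2 burnt (F count now 3)
Step 2: +3 fires, +3 burnt (F count now 3)
Step 3: +3 fires, +3 burnt (F count now 3)
Step 4: +2 fires, +3 burnt (F count now 2)
Step 5: +1 fires, +2 burnt (F count now 1)
Step 6: +0 fires, +1 burnt (F count now 0)
Fire out after step 6
Initially T: 14, now '.': 23
Total burnt (originally-T cells now '.'): 12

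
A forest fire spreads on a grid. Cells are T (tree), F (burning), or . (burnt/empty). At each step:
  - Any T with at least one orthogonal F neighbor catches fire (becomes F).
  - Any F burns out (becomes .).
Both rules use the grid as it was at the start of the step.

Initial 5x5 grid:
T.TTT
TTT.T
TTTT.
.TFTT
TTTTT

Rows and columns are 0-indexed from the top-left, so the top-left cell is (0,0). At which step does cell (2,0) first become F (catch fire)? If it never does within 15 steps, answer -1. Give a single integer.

Step 1: cell (2,0)='T' (+4 fires, +1 burnt)
Step 2: cell (2,0)='T' (+6 fires, +4 burnt)
Step 3: cell (2,0)='F' (+5 fires, +6 burnt)
  -> target ignites at step 3
Step 4: cell (2,0)='.' (+2 fires, +5 burnt)
Step 5: cell (2,0)='.' (+2 fires, +2 burnt)
Step 6: cell (2,0)='.' (+1 fires, +2 burnt)
Step 7: cell (2,0)='.' (+0 fires, +1 burnt)
  fire out at step 7

3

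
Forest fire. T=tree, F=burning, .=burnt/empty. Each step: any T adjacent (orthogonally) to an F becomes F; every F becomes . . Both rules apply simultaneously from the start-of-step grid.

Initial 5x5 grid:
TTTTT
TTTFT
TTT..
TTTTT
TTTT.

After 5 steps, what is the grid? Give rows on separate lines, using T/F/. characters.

Step 1: 3 trees catch fire, 1 burn out
  TTTFT
  TTF.F
  TTT..
  TTTTT
  TTTT.
Step 2: 4 trees catch fire, 3 burn out
  TTF.F
  TF...
  TTF..
  TTTTT
  TTTT.
Step 3: 4 trees catch fire, 4 burn out
  TF...
  F....
  TF...
  TTFTT
  TTTT.
Step 4: 5 trees catch fire, 4 burn out
  F....
  .....
  F....
  TF.FT
  TTFT.
Step 5: 4 trees catch fire, 5 burn out
  .....
  .....
  .....
  F...F
  TF.F.

.....
.....
.....
F...F
TF.F.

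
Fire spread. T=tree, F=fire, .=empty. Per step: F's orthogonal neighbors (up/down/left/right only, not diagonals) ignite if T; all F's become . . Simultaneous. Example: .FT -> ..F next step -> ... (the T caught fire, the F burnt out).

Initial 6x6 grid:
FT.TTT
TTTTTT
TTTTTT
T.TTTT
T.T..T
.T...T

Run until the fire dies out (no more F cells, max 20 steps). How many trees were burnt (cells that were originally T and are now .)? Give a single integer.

Answer: 25

Derivation:
Step 1: +2 fires, +1 burnt (F count now 2)
Step 2: +2 fires, +2 burnt (F count now 2)
Step 3: +3 fires, +2 burnt (F count now 3)
Step 4: +3 fires, +3 burnt (F count now 3)
Step 5: +4 fires, +3 burnt (F count now 4)
Step 6: +5 fires, +4 burnt (F count now 5)
Step 7: +3 fires, +5 burnt (F count now 3)
Step 8: +1 fires, +3 burnt (F count now 1)
Step 9: +1 fires, +1 burnt (F count now 1)
Step 10: +1 fires, +1 burnt (F count now 1)
Step 11: +0 fires, +1 burnt (F count now 0)
Fire out after step 11
Initially T: 26, now '.': 35
Total burnt (originally-T cells now '.'): 25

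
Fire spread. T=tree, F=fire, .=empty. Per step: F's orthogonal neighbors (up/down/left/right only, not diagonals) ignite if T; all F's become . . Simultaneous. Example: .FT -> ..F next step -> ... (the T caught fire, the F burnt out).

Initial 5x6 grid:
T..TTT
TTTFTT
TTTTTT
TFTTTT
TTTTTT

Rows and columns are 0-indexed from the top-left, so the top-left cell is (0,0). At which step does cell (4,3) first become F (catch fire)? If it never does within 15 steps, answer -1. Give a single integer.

Step 1: cell (4,3)='T' (+8 fires, +2 burnt)
Step 2: cell (4,3)='T' (+9 fires, +8 burnt)
Step 3: cell (4,3)='F' (+5 fires, +9 burnt)
  -> target ignites at step 3
Step 4: cell (4,3)='.' (+3 fires, +5 burnt)
Step 5: cell (4,3)='.' (+1 fires, +3 burnt)
Step 6: cell (4,3)='.' (+0 fires, +1 burnt)
  fire out at step 6

3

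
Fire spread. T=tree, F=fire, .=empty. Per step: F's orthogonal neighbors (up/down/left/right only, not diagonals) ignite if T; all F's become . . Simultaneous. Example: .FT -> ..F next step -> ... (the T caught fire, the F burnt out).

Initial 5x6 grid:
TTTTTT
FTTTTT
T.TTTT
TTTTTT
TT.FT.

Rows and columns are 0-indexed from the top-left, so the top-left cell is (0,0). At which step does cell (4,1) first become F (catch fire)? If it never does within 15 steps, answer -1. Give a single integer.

Step 1: cell (4,1)='T' (+5 fires, +2 burnt)
Step 2: cell (4,1)='T' (+6 fires, +5 burnt)
Step 3: cell (4,1)='T' (+7 fires, +6 burnt)
Step 4: cell (4,1)='F' (+4 fires, +7 burnt)
  -> target ignites at step 4
Step 5: cell (4,1)='.' (+2 fires, +4 burnt)
Step 6: cell (4,1)='.' (+1 fires, +2 burnt)
Step 7: cell (4,1)='.' (+0 fires, +1 burnt)
  fire out at step 7

4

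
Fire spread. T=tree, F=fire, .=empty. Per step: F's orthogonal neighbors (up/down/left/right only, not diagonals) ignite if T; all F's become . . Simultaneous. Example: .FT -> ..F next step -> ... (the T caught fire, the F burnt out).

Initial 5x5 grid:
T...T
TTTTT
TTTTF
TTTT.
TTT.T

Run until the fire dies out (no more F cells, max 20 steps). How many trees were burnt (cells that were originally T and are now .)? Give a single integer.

Answer: 18

Derivation:
Step 1: +2 fires, +1 burnt (F count now 2)
Step 2: +4 fires, +2 burnt (F count now 4)
Step 3: +3 fires, +4 burnt (F count now 3)
Step 4: +4 fires, +3 burnt (F count now 4)
Step 5: +3 fires, +4 burnt (F count now 3)
Step 6: +2 fires, +3 burnt (F count now 2)
Step 7: +0 fires, +2 burnt (F count now 0)
Fire out after step 7
Initially T: 19, now '.': 24
Total burnt (originally-T cells now '.'): 18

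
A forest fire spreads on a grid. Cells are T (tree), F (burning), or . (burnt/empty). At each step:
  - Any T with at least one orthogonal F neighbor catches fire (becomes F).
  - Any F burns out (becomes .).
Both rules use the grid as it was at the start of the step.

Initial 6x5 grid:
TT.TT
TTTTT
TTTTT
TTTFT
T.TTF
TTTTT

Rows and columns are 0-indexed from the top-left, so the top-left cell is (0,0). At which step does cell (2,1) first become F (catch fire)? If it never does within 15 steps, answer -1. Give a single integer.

Step 1: cell (2,1)='T' (+5 fires, +2 burnt)
Step 2: cell (2,1)='T' (+6 fires, +5 burnt)
Step 3: cell (2,1)='F' (+6 fires, +6 burnt)
  -> target ignites at step 3
Step 4: cell (2,1)='.' (+5 fires, +6 burnt)
Step 5: cell (2,1)='.' (+3 fires, +5 burnt)
Step 6: cell (2,1)='.' (+1 fires, +3 burnt)
Step 7: cell (2,1)='.' (+0 fires, +1 burnt)
  fire out at step 7

3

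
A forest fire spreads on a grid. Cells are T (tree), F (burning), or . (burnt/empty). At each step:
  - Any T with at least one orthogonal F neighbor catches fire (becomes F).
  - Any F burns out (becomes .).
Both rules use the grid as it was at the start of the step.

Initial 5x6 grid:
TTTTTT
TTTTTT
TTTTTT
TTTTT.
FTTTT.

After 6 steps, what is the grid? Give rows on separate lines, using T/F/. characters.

Step 1: 2 trees catch fire, 1 burn out
  TTTTTT
  TTTTTT
  TTTTTT
  FTTTT.
  .FTTT.
Step 2: 3 trees catch fire, 2 burn out
  TTTTTT
  TTTTTT
  FTTTTT
  .FTTT.
  ..FTT.
Step 3: 4 trees catch fire, 3 burn out
  TTTTTT
  FTTTTT
  .FTTTT
  ..FTT.
  ...FT.
Step 4: 5 trees catch fire, 4 burn out
  FTTTTT
  .FTTTT
  ..FTTT
  ...FT.
  ....F.
Step 5: 4 trees catch fire, 5 burn out
  .FTTTT
  ..FTTT
  ...FTT
  ....F.
  ......
Step 6: 3 trees catch fire, 4 burn out
  ..FTTT
  ...FTT
  ....FT
  ......
  ......

..FTTT
...FTT
....FT
......
......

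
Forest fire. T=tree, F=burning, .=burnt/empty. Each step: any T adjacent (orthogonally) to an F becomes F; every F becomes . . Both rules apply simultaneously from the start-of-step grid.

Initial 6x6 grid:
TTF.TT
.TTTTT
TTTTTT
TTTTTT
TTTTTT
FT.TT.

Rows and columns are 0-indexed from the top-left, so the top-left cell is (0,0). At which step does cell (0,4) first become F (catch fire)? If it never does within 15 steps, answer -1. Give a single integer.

Step 1: cell (0,4)='T' (+4 fires, +2 burnt)
Step 2: cell (0,4)='T' (+6 fires, +4 burnt)
Step 3: cell (0,4)='T' (+7 fires, +6 burnt)
Step 4: cell (0,4)='F' (+5 fires, +7 burnt)
  -> target ignites at step 4
Step 5: cell (0,4)='.' (+5 fires, +5 burnt)
Step 6: cell (0,4)='.' (+3 fires, +5 burnt)
Step 7: cell (0,4)='.' (+0 fires, +3 burnt)
  fire out at step 7

4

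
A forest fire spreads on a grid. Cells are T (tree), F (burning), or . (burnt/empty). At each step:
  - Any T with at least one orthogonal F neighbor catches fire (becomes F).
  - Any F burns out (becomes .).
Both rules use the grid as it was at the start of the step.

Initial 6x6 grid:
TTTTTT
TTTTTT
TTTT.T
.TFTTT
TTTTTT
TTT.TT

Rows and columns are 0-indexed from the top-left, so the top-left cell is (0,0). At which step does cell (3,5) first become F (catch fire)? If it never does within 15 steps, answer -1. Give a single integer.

Step 1: cell (3,5)='T' (+4 fires, +1 burnt)
Step 2: cell (3,5)='T' (+7 fires, +4 burnt)
Step 3: cell (3,5)='F' (+8 fires, +7 burnt)
  -> target ignites at step 3
Step 4: cell (3,5)='.' (+8 fires, +8 burnt)
Step 5: cell (3,5)='.' (+4 fires, +8 burnt)
Step 6: cell (3,5)='.' (+1 fires, +4 burnt)
Step 7: cell (3,5)='.' (+0 fires, +1 burnt)
  fire out at step 7

3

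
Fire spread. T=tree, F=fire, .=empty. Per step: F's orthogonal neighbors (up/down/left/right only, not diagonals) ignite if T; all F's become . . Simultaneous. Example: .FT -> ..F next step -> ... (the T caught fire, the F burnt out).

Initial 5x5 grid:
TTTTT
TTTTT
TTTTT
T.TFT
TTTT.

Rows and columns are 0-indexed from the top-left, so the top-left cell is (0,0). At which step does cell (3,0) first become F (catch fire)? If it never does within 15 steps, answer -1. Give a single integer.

Step 1: cell (3,0)='T' (+4 fires, +1 burnt)
Step 2: cell (3,0)='T' (+4 fires, +4 burnt)
Step 3: cell (3,0)='T' (+5 fires, +4 burnt)
Step 4: cell (3,0)='T' (+5 fires, +5 burnt)
Step 5: cell (3,0)='F' (+3 fires, +5 burnt)
  -> target ignites at step 5
Step 6: cell (3,0)='.' (+1 fires, +3 burnt)
Step 7: cell (3,0)='.' (+0 fires, +1 burnt)
  fire out at step 7

5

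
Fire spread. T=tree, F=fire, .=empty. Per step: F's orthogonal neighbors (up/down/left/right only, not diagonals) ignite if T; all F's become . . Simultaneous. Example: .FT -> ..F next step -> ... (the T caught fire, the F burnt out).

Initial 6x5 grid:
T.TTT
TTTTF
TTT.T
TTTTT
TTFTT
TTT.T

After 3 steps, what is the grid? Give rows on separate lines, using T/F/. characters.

Step 1: 7 trees catch fire, 2 burn out
  T.TTF
  TTTF.
  TTT.F
  TTFTT
  TF.FT
  TTF.T
Step 2: 9 trees catch fire, 7 burn out
  T.TF.
  TTF..
  TTF..
  TF.FF
  F...F
  TF..T
Step 3: 6 trees catch fire, 9 burn out
  T.F..
  TF...
  TF...
  F....
  .....
  F...F

T.F..
TF...
TF...
F....
.....
F...F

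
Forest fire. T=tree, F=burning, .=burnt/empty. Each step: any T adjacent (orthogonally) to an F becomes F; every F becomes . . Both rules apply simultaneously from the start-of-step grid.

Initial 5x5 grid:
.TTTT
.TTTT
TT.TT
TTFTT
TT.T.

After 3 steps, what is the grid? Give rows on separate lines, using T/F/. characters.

Step 1: 2 trees catch fire, 1 burn out
  .TTTT
  .TTTT
  TT.TT
  TF.FT
  TT.T.
Step 2: 6 trees catch fire, 2 burn out
  .TTTT
  .TTTT
  TF.FT
  F...F
  TF.F.
Step 3: 5 trees catch fire, 6 burn out
  .TTTT
  .FTFT
  F...F
  .....
  F....

.TTTT
.FTFT
F...F
.....
F....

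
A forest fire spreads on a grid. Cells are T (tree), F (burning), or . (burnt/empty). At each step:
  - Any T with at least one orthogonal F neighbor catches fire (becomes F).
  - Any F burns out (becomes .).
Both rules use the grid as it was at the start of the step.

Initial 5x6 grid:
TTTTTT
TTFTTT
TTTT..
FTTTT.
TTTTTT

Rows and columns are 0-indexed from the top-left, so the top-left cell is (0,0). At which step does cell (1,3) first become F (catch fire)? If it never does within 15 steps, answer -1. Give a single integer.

Step 1: cell (1,3)='F' (+7 fires, +2 burnt)
  -> target ignites at step 1
Step 2: cell (1,3)='.' (+8 fires, +7 burnt)
Step 3: cell (1,3)='.' (+5 fires, +8 burnt)
Step 4: cell (1,3)='.' (+3 fires, +5 burnt)
Step 5: cell (1,3)='.' (+1 fires, +3 burnt)
Step 6: cell (1,3)='.' (+1 fires, +1 burnt)
Step 7: cell (1,3)='.' (+0 fires, +1 burnt)
  fire out at step 7

1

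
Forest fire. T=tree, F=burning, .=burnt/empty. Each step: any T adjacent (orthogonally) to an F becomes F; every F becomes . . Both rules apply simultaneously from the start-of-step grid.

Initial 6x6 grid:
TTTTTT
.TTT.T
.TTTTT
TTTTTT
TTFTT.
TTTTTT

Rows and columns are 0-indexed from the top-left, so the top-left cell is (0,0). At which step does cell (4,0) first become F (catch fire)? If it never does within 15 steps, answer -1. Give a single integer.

Step 1: cell (4,0)='T' (+4 fires, +1 burnt)
Step 2: cell (4,0)='F' (+7 fires, +4 burnt)
  -> target ignites at step 2
Step 3: cell (4,0)='.' (+7 fires, +7 burnt)
Step 4: cell (4,0)='.' (+6 fires, +7 burnt)
Step 5: cell (4,0)='.' (+3 fires, +6 burnt)
Step 6: cell (4,0)='.' (+3 fires, +3 burnt)
Step 7: cell (4,0)='.' (+1 fires, +3 burnt)
Step 8: cell (4,0)='.' (+0 fires, +1 burnt)
  fire out at step 8

2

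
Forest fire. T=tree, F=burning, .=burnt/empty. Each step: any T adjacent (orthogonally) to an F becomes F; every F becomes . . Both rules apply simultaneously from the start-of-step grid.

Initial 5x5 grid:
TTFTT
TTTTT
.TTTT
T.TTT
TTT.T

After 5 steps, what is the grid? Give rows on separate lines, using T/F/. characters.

Step 1: 3 trees catch fire, 1 burn out
  TF.FT
  TTFTT
  .TTTT
  T.TTT
  TTT.T
Step 2: 5 trees catch fire, 3 burn out
  F...F
  TF.FT
  .TFTT
  T.TTT
  TTT.T
Step 3: 5 trees catch fire, 5 burn out
  .....
  F...F
  .F.FT
  T.FTT
  TTT.T
Step 4: 3 trees catch fire, 5 burn out
  .....
  .....
  ....F
  T..FT
  TTF.T
Step 5: 2 trees catch fire, 3 burn out
  .....
  .....
  .....
  T...F
  TF..T

.....
.....
.....
T...F
TF..T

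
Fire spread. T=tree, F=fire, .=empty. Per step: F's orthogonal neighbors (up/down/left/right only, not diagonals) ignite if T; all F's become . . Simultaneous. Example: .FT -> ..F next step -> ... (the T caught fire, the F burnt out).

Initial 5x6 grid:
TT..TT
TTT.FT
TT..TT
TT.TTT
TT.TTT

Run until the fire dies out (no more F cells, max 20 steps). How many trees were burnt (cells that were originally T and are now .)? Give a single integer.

Answer: 11

Derivation:
Step 1: +3 fires, +1 burnt (F count now 3)
Step 2: +3 fires, +3 burnt (F count now 3)
Step 3: +3 fires, +3 burnt (F count now 3)
Step 4: +2 fires, +3 burnt (F count now 2)
Step 5: +0 fires, +2 burnt (F count now 0)
Fire out after step 5
Initially T: 22, now '.': 19
Total burnt (originally-T cells now '.'): 11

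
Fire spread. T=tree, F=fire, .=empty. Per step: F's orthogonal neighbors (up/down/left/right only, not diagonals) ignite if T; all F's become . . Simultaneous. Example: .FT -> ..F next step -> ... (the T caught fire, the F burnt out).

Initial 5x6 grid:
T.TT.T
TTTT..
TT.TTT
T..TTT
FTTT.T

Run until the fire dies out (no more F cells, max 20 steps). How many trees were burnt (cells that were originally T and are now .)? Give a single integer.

Step 1: +2 fires, +1 burnt (F count now 2)
Step 2: +2 fires, +2 burnt (F count now 2)
Step 3: +3 fires, +2 burnt (F count now 3)
Step 4: +3 fires, +3 burnt (F count now 3)
Step 5: +3 fires, +3 burnt (F count now 3)
Step 6: +4 fires, +3 burnt (F count now 4)
Step 7: +3 fires, +4 burnt (F count now 3)
Step 8: +0 fires, +3 burnt (F count now 0)
Fire out after step 8
Initially T: 21, now '.': 29
Total burnt (originally-T cells now '.'): 20

Answer: 20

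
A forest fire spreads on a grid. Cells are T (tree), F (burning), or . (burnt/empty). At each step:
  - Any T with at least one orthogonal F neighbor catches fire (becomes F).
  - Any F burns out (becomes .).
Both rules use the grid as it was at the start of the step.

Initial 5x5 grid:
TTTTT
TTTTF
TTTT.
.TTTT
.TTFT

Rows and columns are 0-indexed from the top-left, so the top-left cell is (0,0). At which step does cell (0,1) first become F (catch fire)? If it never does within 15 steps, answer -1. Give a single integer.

Step 1: cell (0,1)='T' (+5 fires, +2 burnt)
Step 2: cell (0,1)='T' (+6 fires, +5 burnt)
Step 3: cell (0,1)='T' (+4 fires, +6 burnt)
Step 4: cell (0,1)='F' (+3 fires, +4 burnt)
  -> target ignites at step 4
Step 5: cell (0,1)='.' (+2 fires, +3 burnt)
Step 6: cell (0,1)='.' (+0 fires, +2 burnt)
  fire out at step 6

4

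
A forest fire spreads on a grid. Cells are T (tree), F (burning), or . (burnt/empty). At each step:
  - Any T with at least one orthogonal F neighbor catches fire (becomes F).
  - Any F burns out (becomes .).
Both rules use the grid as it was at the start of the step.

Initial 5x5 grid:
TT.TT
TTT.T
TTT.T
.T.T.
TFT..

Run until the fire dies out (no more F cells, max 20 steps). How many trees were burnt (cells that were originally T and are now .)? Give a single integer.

Answer: 11

Derivation:
Step 1: +3 fires, +1 burnt (F count now 3)
Step 2: +1 fires, +3 burnt (F count now 1)
Step 3: +3 fires, +1 burnt (F count now 3)
Step 4: +3 fires, +3 burnt (F count now 3)
Step 5: +1 fires, +3 burnt (F count now 1)
Step 6: +0 fires, +1 burnt (F count now 0)
Fire out after step 6
Initially T: 16, now '.': 20
Total burnt (originally-T cells now '.'): 11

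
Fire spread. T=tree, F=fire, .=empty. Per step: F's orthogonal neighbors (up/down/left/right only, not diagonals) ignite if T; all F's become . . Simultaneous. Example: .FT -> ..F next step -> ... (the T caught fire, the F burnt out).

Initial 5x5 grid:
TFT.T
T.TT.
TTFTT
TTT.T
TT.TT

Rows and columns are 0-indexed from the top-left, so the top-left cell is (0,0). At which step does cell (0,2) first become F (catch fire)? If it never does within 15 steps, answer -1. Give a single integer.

Step 1: cell (0,2)='F' (+6 fires, +2 burnt)
  -> target ignites at step 1
Step 2: cell (0,2)='.' (+5 fires, +6 burnt)
Step 3: cell (0,2)='.' (+3 fires, +5 burnt)
Step 4: cell (0,2)='.' (+2 fires, +3 burnt)
Step 5: cell (0,2)='.' (+1 fires, +2 burnt)
Step 6: cell (0,2)='.' (+0 fires, +1 burnt)
  fire out at step 6

1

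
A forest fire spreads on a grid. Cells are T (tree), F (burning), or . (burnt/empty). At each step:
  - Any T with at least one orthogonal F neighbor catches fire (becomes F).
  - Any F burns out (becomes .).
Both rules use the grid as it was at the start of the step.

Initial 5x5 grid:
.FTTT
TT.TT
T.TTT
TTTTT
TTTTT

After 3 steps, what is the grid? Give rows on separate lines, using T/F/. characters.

Step 1: 2 trees catch fire, 1 burn out
  ..FTT
  TF.TT
  T.TTT
  TTTTT
  TTTTT
Step 2: 2 trees catch fire, 2 burn out
  ...FT
  F..TT
  T.TTT
  TTTTT
  TTTTT
Step 3: 3 trees catch fire, 2 burn out
  ....F
  ...FT
  F.TTT
  TTTTT
  TTTTT

....F
...FT
F.TTT
TTTTT
TTTTT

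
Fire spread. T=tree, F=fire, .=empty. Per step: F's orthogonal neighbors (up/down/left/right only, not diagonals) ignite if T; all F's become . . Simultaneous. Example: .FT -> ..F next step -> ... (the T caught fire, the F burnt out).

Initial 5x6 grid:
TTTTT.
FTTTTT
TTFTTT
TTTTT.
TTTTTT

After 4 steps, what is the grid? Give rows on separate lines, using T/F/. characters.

Step 1: 7 trees catch fire, 2 burn out
  FTTTT.
  .FFTTT
  FF.FTT
  TTFTT.
  TTTTTT
Step 2: 8 trees catch fire, 7 burn out
  .FFTT.
  ...FTT
  ....FT
  FF.FT.
  TTFTTT
Step 3: 7 trees catch fire, 8 burn out
  ...FT.
  ....FT
  .....F
  ....F.
  FF.FTT
Step 4: 3 trees catch fire, 7 burn out
  ....F.
  .....F
  ......
  ......
  ....FT

....F.
.....F
......
......
....FT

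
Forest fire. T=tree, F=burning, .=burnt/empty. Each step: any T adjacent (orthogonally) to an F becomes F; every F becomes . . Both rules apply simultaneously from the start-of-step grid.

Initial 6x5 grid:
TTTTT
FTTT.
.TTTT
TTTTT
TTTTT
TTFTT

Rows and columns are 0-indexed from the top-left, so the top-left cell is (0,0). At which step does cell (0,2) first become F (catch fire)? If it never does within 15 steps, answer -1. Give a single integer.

Step 1: cell (0,2)='T' (+5 fires, +2 burnt)
Step 2: cell (0,2)='T' (+8 fires, +5 burnt)
Step 3: cell (0,2)='F' (+7 fires, +8 burnt)
  -> target ignites at step 3
Step 4: cell (0,2)='.' (+4 fires, +7 burnt)
Step 5: cell (0,2)='.' (+2 fires, +4 burnt)
Step 6: cell (0,2)='.' (+0 fires, +2 burnt)
  fire out at step 6

3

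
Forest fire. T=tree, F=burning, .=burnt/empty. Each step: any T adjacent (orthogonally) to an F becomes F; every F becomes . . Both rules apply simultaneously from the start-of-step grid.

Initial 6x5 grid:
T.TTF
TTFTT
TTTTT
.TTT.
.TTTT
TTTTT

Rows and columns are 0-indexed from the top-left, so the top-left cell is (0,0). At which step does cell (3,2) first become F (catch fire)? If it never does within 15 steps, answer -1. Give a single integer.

Step 1: cell (3,2)='T' (+6 fires, +2 burnt)
Step 2: cell (3,2)='F' (+5 fires, +6 burnt)
  -> target ignites at step 2
Step 3: cell (3,2)='.' (+5 fires, +5 burnt)
Step 4: cell (3,2)='.' (+3 fires, +5 burnt)
Step 5: cell (3,2)='.' (+3 fires, +3 burnt)
Step 6: cell (3,2)='.' (+2 fires, +3 burnt)
Step 7: cell (3,2)='.' (+0 fires, +2 burnt)
  fire out at step 7

2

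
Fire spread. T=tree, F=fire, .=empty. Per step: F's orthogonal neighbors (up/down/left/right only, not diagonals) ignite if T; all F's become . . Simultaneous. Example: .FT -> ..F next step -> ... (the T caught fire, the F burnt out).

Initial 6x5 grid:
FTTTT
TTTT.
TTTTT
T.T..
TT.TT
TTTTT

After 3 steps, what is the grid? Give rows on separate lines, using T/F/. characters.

Step 1: 2 trees catch fire, 1 burn out
  .FTTT
  FTTT.
  TTTTT
  T.T..
  TT.TT
  TTTTT
Step 2: 3 trees catch fire, 2 burn out
  ..FTT
  .FTT.
  FTTTT
  T.T..
  TT.TT
  TTTTT
Step 3: 4 trees catch fire, 3 burn out
  ...FT
  ..FT.
  .FTTT
  F.T..
  TT.TT
  TTTTT

...FT
..FT.
.FTTT
F.T..
TT.TT
TTTTT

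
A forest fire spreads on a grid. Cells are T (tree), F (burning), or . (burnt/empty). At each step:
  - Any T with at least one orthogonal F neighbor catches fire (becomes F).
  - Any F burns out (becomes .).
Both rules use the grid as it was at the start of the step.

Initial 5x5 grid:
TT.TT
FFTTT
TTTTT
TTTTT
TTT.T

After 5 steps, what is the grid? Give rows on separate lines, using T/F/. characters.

Step 1: 5 trees catch fire, 2 burn out
  FF.TT
  ..FTT
  FFTTT
  TTTTT
  TTT.T
Step 2: 4 trees catch fire, 5 burn out
  ...TT
  ...FT
  ..FTT
  FFTTT
  TTT.T
Step 3: 6 trees catch fire, 4 burn out
  ...FT
  ....F
  ...FT
  ..FTT
  FFT.T
Step 4: 4 trees catch fire, 6 burn out
  ....F
  .....
  ....F
  ...FT
  ..F.T
Step 5: 1 trees catch fire, 4 burn out
  .....
  .....
  .....
  ....F
  ....T

.....
.....
.....
....F
....T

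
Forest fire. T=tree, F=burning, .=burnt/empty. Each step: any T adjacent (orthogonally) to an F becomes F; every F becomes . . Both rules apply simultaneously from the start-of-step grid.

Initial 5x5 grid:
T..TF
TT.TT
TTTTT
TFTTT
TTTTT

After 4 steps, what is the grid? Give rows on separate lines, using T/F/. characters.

Step 1: 6 trees catch fire, 2 burn out
  T..F.
  TT.TF
  TFTTT
  F.FTT
  TFTTT
Step 2: 8 trees catch fire, 6 burn out
  T....
  TF.F.
  F.FTF
  ...FT
  F.FTT
Step 3: 4 trees catch fire, 8 burn out
  T....
  F....
  ...F.
  ....F
  ...FT
Step 4: 2 trees catch fire, 4 burn out
  F....
  .....
  .....
  .....
  ....F

F....
.....
.....
.....
....F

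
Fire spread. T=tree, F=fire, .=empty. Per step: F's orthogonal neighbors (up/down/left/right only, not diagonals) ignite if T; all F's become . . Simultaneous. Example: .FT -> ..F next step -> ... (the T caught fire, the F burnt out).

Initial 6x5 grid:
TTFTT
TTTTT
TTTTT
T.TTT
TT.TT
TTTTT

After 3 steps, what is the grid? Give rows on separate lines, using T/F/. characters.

Step 1: 3 trees catch fire, 1 burn out
  TF.FT
  TTFTT
  TTTTT
  T.TTT
  TT.TT
  TTTTT
Step 2: 5 trees catch fire, 3 burn out
  F...F
  TF.FT
  TTFTT
  T.TTT
  TT.TT
  TTTTT
Step 3: 5 trees catch fire, 5 burn out
  .....
  F...F
  TF.FT
  T.FTT
  TT.TT
  TTTTT

.....
F...F
TF.FT
T.FTT
TT.TT
TTTTT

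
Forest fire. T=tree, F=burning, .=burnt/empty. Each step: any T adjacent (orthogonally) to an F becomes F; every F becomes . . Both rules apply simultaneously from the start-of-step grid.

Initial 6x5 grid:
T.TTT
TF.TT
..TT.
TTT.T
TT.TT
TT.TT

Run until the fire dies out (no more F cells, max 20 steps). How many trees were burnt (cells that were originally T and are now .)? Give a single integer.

Step 1: +1 fires, +1 burnt (F count now 1)
Step 2: +1 fires, +1 burnt (F count now 1)
Step 3: +0 fires, +1 burnt (F count now 0)
Fire out after step 3
Initially T: 21, now '.': 11
Total burnt (originally-T cells now '.'): 2

Answer: 2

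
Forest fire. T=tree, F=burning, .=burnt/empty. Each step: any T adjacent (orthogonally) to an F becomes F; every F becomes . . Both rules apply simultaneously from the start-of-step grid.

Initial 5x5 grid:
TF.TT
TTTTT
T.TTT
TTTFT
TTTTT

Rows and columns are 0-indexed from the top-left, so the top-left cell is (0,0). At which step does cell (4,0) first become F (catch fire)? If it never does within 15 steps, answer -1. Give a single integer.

Step 1: cell (4,0)='T' (+6 fires, +2 burnt)
Step 2: cell (4,0)='T' (+8 fires, +6 burnt)
Step 3: cell (4,0)='T' (+5 fires, +8 burnt)
Step 4: cell (4,0)='F' (+2 fires, +5 burnt)
  -> target ignites at step 4
Step 5: cell (4,0)='.' (+0 fires, +2 burnt)
  fire out at step 5

4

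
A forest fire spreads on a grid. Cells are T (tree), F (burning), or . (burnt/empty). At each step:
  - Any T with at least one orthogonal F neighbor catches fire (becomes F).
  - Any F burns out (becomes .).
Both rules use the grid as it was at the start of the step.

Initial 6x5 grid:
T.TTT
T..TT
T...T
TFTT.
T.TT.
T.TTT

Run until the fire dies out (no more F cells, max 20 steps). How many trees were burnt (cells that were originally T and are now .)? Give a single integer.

Step 1: +2 fires, +1 burnt (F count now 2)
Step 2: +4 fires, +2 burnt (F count now 4)
Step 3: +4 fires, +4 burnt (F count now 4)
Step 4: +2 fires, +4 burnt (F count now 2)
Step 5: +1 fires, +2 burnt (F count now 1)
Step 6: +0 fires, +1 burnt (F count now 0)
Fire out after step 6
Initially T: 19, now '.': 24
Total burnt (originally-T cells now '.'): 13

Answer: 13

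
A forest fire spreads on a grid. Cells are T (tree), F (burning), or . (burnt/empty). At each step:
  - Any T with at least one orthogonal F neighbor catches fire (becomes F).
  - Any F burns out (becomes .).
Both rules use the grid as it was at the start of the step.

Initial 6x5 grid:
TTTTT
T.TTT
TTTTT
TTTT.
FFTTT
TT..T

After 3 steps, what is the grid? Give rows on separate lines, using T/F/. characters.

Step 1: 5 trees catch fire, 2 burn out
  TTTTT
  T.TTT
  TTTTT
  FFTT.
  ..FTT
  FF..T
Step 2: 4 trees catch fire, 5 burn out
  TTTTT
  T.TTT
  FFTTT
  ..FT.
  ...FT
  ....T
Step 3: 4 trees catch fire, 4 burn out
  TTTTT
  F.TTT
  ..FTT
  ...F.
  ....F
  ....T

TTTTT
F.TTT
..FTT
...F.
....F
....T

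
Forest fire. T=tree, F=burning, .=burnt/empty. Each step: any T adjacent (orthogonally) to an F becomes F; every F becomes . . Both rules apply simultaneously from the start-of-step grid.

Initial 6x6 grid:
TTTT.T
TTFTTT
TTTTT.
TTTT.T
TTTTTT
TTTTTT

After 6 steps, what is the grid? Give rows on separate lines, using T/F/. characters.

Step 1: 4 trees catch fire, 1 burn out
  TTFT.T
  TF.FTT
  TTFTT.
  TTTT.T
  TTTTTT
  TTTTTT
Step 2: 7 trees catch fire, 4 burn out
  TF.F.T
  F...FT
  TF.FT.
  TTFT.T
  TTTTTT
  TTTTTT
Step 3: 7 trees catch fire, 7 burn out
  F....T
  .....F
  F...F.
  TF.F.T
  TTFTTT
  TTTTTT
Step 4: 5 trees catch fire, 7 burn out
  .....F
  ......
  ......
  F....T
  TF.FTT
  TTFTTT
Step 5: 4 trees catch fire, 5 burn out
  ......
  ......
  ......
  .....T
  F...FT
  TF.FTT
Step 6: 3 trees catch fire, 4 burn out
  ......
  ......
  ......
  .....T
  .....F
  F...FT

......
......
......
.....T
.....F
F...FT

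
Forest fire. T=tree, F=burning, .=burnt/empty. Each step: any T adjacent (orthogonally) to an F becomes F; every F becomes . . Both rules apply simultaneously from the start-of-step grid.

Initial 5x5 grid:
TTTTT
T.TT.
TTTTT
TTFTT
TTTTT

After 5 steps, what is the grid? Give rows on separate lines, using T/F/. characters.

Step 1: 4 trees catch fire, 1 burn out
  TTTTT
  T.TT.
  TTFTT
  TF.FT
  TTFTT
Step 2: 7 trees catch fire, 4 burn out
  TTTTT
  T.FT.
  TF.FT
  F...F
  TF.FT
Step 3: 6 trees catch fire, 7 burn out
  TTFTT
  T..F.
  F...F
  .....
  F...F
Step 4: 3 trees catch fire, 6 burn out
  TF.FT
  F....
  .....
  .....
  .....
Step 5: 2 trees catch fire, 3 burn out
  F...F
  .....
  .....
  .....
  .....

F...F
.....
.....
.....
.....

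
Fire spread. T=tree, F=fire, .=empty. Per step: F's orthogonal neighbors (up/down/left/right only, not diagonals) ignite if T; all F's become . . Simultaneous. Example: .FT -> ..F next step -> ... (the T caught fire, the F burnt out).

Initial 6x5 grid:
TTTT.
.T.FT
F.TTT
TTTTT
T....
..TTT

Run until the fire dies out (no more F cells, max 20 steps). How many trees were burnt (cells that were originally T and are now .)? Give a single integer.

Answer: 15

Derivation:
Step 1: +4 fires, +2 burnt (F count now 4)
Step 2: +6 fires, +4 burnt (F count now 6)
Step 3: +3 fires, +6 burnt (F count now 3)
Step 4: +2 fires, +3 burnt (F count now 2)
Step 5: +0 fires, +2 burnt (F count now 0)
Fire out after step 5
Initially T: 18, now '.': 27
Total burnt (originally-T cells now '.'): 15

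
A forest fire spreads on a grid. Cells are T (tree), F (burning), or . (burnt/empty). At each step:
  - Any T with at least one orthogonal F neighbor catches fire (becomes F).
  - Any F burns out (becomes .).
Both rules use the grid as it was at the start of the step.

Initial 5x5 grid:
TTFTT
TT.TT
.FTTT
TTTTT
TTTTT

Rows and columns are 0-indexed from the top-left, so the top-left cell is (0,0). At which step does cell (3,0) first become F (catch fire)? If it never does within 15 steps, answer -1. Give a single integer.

Step 1: cell (3,0)='T' (+5 fires, +2 burnt)
Step 2: cell (3,0)='F' (+8 fires, +5 burnt)
  -> target ignites at step 2
Step 3: cell (3,0)='.' (+5 fires, +8 burnt)
Step 4: cell (3,0)='.' (+2 fires, +5 burnt)
Step 5: cell (3,0)='.' (+1 fires, +2 burnt)
Step 6: cell (3,0)='.' (+0 fires, +1 burnt)
  fire out at step 6

2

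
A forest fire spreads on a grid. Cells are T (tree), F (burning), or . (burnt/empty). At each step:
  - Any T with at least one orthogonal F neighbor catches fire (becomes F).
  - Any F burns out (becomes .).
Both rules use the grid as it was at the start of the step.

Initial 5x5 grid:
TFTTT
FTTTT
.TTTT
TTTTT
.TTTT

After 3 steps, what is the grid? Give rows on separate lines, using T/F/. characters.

Step 1: 3 trees catch fire, 2 burn out
  F.FTT
  .FTTT
  .TTTT
  TTTTT
  .TTTT
Step 2: 3 trees catch fire, 3 burn out
  ...FT
  ..FTT
  .FTTT
  TTTTT
  .TTTT
Step 3: 4 trees catch fire, 3 burn out
  ....F
  ...FT
  ..FTT
  TFTTT
  .TTTT

....F
...FT
..FTT
TFTTT
.TTTT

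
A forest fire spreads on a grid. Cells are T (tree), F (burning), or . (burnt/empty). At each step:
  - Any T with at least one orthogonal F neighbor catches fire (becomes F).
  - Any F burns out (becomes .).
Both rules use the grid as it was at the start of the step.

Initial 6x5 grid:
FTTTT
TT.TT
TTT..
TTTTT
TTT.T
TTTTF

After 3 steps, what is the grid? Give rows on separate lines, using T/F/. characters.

Step 1: 4 trees catch fire, 2 burn out
  .FTTT
  FT.TT
  TTT..
  TTTTT
  TTT.F
  TTTF.
Step 2: 5 trees catch fire, 4 burn out
  ..FTT
  .F.TT
  FTT..
  TTTTF
  TTT..
  TTF..
Step 3: 6 trees catch fire, 5 burn out
  ...FT
  ...TT
  .FT..
  FTTF.
  TTF..
  TF...

...FT
...TT
.FT..
FTTF.
TTF..
TF...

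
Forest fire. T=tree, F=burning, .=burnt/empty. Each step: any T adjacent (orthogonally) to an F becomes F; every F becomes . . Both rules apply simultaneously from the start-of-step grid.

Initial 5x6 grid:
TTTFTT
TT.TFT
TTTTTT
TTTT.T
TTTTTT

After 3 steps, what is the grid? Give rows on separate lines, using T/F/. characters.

Step 1: 5 trees catch fire, 2 burn out
  TTF.FT
  TT.F.F
  TTTTFT
  TTTT.T
  TTTTTT
Step 2: 4 trees catch fire, 5 burn out
  TF...F
  TT....
  TTTF.F
  TTTT.T
  TTTTTT
Step 3: 5 trees catch fire, 4 burn out
  F.....
  TF....
  TTF...
  TTTF.F
  TTTTTT

F.....
TF....
TTF...
TTTF.F
TTTTTT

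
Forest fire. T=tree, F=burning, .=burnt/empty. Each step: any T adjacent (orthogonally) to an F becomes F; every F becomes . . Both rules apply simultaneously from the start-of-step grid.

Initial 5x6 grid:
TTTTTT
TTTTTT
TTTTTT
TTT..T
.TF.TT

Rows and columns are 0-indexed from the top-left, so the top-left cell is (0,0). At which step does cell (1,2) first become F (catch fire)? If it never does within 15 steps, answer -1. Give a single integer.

Step 1: cell (1,2)='T' (+2 fires, +1 burnt)
Step 2: cell (1,2)='T' (+2 fires, +2 burnt)
Step 3: cell (1,2)='F' (+4 fires, +2 burnt)
  -> target ignites at step 3
Step 4: cell (1,2)='.' (+5 fires, +4 burnt)
Step 5: cell (1,2)='.' (+5 fires, +5 burnt)
Step 6: cell (1,2)='.' (+4 fires, +5 burnt)
Step 7: cell (1,2)='.' (+2 fires, +4 burnt)
Step 8: cell (1,2)='.' (+1 fires, +2 burnt)
Step 9: cell (1,2)='.' (+0 fires, +1 burnt)
  fire out at step 9

3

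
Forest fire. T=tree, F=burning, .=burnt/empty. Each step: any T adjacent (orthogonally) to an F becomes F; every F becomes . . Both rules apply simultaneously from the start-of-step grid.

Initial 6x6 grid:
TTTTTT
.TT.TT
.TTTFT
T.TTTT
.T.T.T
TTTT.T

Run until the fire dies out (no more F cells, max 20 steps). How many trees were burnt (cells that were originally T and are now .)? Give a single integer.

Step 1: +4 fires, +1 burnt (F count now 4)
Step 2: +5 fires, +4 burnt (F count now 5)
Step 3: +7 fires, +5 burnt (F count now 7)
Step 4: +4 fires, +7 burnt (F count now 4)
Step 5: +2 fires, +4 burnt (F count now 2)
Step 6: +2 fires, +2 burnt (F count now 2)
Step 7: +2 fires, +2 burnt (F count now 2)
Step 8: +0 fires, +2 burnt (F count now 0)
Fire out after step 8
Initially T: 27, now '.': 35
Total burnt (originally-T cells now '.'): 26

Answer: 26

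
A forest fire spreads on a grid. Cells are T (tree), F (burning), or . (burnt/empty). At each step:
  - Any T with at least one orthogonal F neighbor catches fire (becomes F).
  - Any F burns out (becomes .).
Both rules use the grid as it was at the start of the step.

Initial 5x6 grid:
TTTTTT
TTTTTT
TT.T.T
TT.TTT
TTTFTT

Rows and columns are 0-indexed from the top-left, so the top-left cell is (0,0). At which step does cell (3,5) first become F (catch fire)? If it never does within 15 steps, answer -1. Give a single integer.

Step 1: cell (3,5)='T' (+3 fires, +1 burnt)
Step 2: cell (3,5)='T' (+4 fires, +3 burnt)
Step 3: cell (3,5)='F' (+4 fires, +4 burnt)
  -> target ignites at step 3
Step 4: cell (3,5)='.' (+6 fires, +4 burnt)
Step 5: cell (3,5)='.' (+5 fires, +6 burnt)
Step 6: cell (3,5)='.' (+3 fires, +5 burnt)
Step 7: cell (3,5)='.' (+1 fires, +3 burnt)
Step 8: cell (3,5)='.' (+0 fires, +1 burnt)
  fire out at step 8

3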